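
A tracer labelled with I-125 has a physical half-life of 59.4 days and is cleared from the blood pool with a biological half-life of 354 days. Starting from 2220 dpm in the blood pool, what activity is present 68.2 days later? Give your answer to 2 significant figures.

1/t_eff = 1/t_phys + 1/t_biol = 1/59.4 + 1/354 = 0.01966 per day.
t_eff = 59.4 × 354 / (59.4 + 354) ≈ 50.865 days.
Remaining = 2220 × (1/2)^(68.2/50.865) = 2220 × (1/2)^1.3408 ≈ 876.46 dpm.

880 dpm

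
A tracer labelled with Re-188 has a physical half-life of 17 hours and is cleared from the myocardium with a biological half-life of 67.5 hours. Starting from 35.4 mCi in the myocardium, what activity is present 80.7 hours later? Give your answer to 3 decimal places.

1/t_eff = 1/t_phys + 1/t_biol = 1/17 + 1/67.5 = 0.073638 per hour.
t_eff = 17 × 67.5 / (17 + 67.5) ≈ 13.58 hours.
Remaining = 35.4 × (1/2)^(80.7/13.58) = 35.4 × (1/2)^5.9426 ≈ 0.57557 mCi.

0.576 mCi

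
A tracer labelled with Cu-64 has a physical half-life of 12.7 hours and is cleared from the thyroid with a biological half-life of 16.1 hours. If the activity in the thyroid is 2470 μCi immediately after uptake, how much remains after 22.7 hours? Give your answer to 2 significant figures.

270 μCi

1/t_eff = 1/t_phys + 1/t_biol = 1/12.7 + 1/16.1 = 0.14085 per hour.
t_eff = 12.7 × 16.1 / (12.7 + 16.1) ≈ 7.0997 hours.
Remaining = 2470 × (1/2)^(22.7/7.0997) = 2470 × (1/2)^3.1973 ≈ 269.28 μCi.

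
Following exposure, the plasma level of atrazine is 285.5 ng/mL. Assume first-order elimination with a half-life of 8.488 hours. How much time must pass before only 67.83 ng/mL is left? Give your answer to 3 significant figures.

Fraction remaining = 67.83/285.5 ≈ 0.23758.
n = log₂(285.5/67.83) = ln(4.2091)/ln 2 ≈ 2.0735 half-lives.
t = n × t½ = 2.0735 × 8.488 ≈ 17.6 hours.

17.6 hours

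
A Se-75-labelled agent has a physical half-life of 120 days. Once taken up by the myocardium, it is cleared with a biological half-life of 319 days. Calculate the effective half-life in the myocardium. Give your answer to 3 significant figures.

87.2 days

1/t_eff = 1/t_phys + 1/t_biol = 1/120 + 1/319 = 0.011468 per day.
t_eff = 120 × 319 / (120 + 319) ≈ 87.198 days.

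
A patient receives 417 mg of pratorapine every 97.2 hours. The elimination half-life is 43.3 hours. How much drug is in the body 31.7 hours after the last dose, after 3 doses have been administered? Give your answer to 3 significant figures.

315 mg

The 3 doses were given 226.1, 128.9, 31.7 hours ago.
Total = 417·(1/2)^(226.1/43.3) + 417·(1/2)^(128.9/43.3) + 417·(1/2)^(31.7/43.3)
      = 11.175 + 52.966 + 251.04 ≈ 315.19 mg.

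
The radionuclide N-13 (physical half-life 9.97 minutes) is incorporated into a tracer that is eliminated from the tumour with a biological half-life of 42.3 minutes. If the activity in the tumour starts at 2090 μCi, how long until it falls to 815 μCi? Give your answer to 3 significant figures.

11.0 minutes

1/t_eff = 1/t_phys + 1/t_biol = 1/9.97 + 1/42.3 = 0.12394 per minute.
t_eff = 9.97 × 42.3 / (9.97 + 42.3) ≈ 8.0683 minutes.
n = log₂(2090/815) ≈ 1.3586; t = 1.3586 × 8.0683 ≈ 10.962 minutes.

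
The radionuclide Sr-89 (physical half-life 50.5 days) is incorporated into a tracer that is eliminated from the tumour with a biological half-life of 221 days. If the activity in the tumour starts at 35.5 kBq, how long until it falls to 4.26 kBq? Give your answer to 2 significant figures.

130 days

1/t_eff = 1/t_phys + 1/t_biol = 1/50.5 + 1/221 = 0.024327 per day.
t_eff = 50.5 × 221 / (50.5 + 221) ≈ 41.107 days.
n = log₂(35.5/4.26) ≈ 3.0589; t = 3.0589 × 41.107 ≈ 125.74 days.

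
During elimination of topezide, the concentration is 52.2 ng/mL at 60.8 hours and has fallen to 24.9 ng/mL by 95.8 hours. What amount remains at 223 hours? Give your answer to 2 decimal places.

Over Δt = 95.8 − 60.8 = 35 hours, the level fell by a factor of 52.2/24.9 ≈ 2.0964.
n = log₂(2.0964) ≈ 1.0679 half-lives, so t½ = 35/1.0679 ≈ 32.774 hours.
From t = 95.8 to t = 223: 24.9 × (1/2)^((223−95.8)/32.774) ≈ 1.69 ng/mL.

1.69 ng/mL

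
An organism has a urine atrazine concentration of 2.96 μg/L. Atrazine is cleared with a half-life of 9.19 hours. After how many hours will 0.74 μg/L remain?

18.38 hours

0.74/2.96 = 1/4, so 2 half-lives have elapsed.
t = 2 × 9.19 = 18.38 hours.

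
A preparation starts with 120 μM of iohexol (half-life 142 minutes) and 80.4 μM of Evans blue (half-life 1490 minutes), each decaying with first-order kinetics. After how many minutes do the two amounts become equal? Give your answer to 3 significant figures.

90.7 minutes

Set 120·(1/2)^(t/142) = 80.4·(1/2)^(t/1490).
Taking log₂: log₂(120/80.4) = t·(1/142 − 1/1490).
log₂(1.4925) = 0.57777; 1/142 − 1/1490 = 0.0063711.
t = 0.57777 / 0.0063711 ≈ 90.685 minutes.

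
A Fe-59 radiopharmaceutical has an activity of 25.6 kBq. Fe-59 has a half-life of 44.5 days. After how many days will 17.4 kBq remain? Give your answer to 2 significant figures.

Fraction remaining = 17.4/25.6 ≈ 0.67969.
n = log₂(25.6/17.4) = ln(1.4713)/ln 2 ≈ 0.55706 half-lives.
t = n × t½ = 0.55706 × 44.5 ≈ 24.789 days.

25 days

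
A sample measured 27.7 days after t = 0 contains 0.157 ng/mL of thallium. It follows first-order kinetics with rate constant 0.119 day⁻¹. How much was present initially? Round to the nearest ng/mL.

t½ = ln 2 / k = 0.69315 / 0.119 ≈ 5.8248 days.
Number of half-lives elapsed: n = 27.7/5.8248 ≈ 4.7556.
A₀ = A × 2^n = 0.157 × 2^4.7556 = 0.157 × 27.013 ≈ 4.241 ng/mL.

4 ng/mL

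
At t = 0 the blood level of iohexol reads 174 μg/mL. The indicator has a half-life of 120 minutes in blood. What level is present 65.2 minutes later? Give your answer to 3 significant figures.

Number of half-lives: n = 65.2/120 ≈ 0.54333.
Remaining = 174 × (1/2)^0.54333 = 174 × 0.68618 ≈ 119.4 μg/mL.

119 μg/mL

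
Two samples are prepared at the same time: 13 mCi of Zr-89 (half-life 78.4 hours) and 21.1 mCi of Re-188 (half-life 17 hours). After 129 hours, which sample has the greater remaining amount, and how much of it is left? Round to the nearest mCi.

Zr-89, 4 mCi

Zr-89: 13 × (1/2)^1.6454 ≈ 4.1555 mCi.
Re-188: 21.1 × (1/2)^7.5882 ≈ 0.10965 mCi.
Zr-89 has more remaining, at ≈ 4.1555 mCi.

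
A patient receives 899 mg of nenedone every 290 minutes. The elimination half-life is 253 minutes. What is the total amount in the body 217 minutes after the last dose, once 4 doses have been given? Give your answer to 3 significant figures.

867 mg

The 4 doses were given 1087, 797, 507, 217 minutes ago.
Total = 899·(1/2)^(1087/253) + 899·(1/2)^(797/253) + 899·(1/2)^(507/253) + 899·(1/2)^(217/253)
      = 45.751 + 101.26 + 224.14 + 496.09 ≈ 867.24 mg.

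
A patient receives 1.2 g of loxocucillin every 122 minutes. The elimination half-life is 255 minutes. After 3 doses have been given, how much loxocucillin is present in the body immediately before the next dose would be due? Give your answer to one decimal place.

1.9 g

The 3 doses were given 366, 244, 122 minutes ago.
Total = 1.2·(1/2)^(366/255) + 1.2·(1/2)^(244/255) + 1.2·(1/2)^(122/255)
      = 0.44373 + 0.61821 + 0.86131 ≈ 1.9232 g.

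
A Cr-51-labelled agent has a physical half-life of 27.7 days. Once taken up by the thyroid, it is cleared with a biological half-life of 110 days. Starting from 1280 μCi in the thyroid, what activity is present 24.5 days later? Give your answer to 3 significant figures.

594 μCi

1/t_eff = 1/t_phys + 1/t_biol = 1/27.7 + 1/110 = 0.045192 per day.
t_eff = 27.7 × 110 / (27.7 + 110) ≈ 22.128 days.
Remaining = 1280 × (1/2)^(24.5/22.128) = 1280 × (1/2)^1.1072 ≈ 594.17 μCi.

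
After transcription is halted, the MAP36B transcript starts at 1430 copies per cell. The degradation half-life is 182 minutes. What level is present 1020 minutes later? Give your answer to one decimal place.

29.4 copies per cell

Number of half-lives: n = 1020/182 ≈ 5.6044.
Remaining = 1430 × (1/2)^5.6044 = 1430 × 0.020555 ≈ 29.393 copies per cell.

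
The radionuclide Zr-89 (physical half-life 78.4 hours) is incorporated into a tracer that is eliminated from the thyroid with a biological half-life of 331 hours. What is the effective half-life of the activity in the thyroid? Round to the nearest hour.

1/t_eff = 1/t_phys + 1/t_biol = 1/78.4 + 1/331 = 0.015776 per hour.
t_eff = 78.4 × 331 / (78.4 + 331) ≈ 63.386 hours.

63 hours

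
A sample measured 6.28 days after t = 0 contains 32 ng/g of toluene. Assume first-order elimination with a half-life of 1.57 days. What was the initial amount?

512 ng/g

Number of half-lives elapsed: n = 6.28/1.57 ≈ 4.
A₀ = A × 2^n = 32 × 2^4 = 32 × 16 ≈ 512 ng/g.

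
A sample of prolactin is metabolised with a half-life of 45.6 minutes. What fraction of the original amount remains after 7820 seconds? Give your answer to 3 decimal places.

7820 seconds = 130.333 minutes.
n = 130.333/45.6 ≈ 2.8582 half-lives.
Fraction remaining = (1/2)^2.8582 ≈ 0.13791.

0.138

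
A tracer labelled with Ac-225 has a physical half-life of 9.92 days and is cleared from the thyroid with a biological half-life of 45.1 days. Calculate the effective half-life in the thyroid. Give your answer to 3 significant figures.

1/t_eff = 1/t_phys + 1/t_biol = 1/9.92 + 1/45.1 = 0.12298 per day.
t_eff = 9.92 × 45.1 / (9.92 + 45.1) ≈ 8.1314 days.

8.13 days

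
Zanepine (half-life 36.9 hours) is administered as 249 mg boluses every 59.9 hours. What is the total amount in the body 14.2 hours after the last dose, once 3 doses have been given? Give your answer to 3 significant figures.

The 3 doses were given 134, 74.1, 14.2 hours ago.
Total = 249·(1/2)^(134/36.9) + 249·(1/2)^(74.1/36.9) + 249·(1/2)^(14.2/36.9)
      = 20.092 + 61.9 + 190.7 ≈ 272.69 mg.

273 mg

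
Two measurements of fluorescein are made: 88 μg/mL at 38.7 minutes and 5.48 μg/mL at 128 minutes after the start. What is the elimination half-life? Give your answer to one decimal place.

22.3 minutes

Over Δt = 128 − 38.7 = 89.3 minutes, the level fell by a factor of 88/5.48 ≈ 16.058.
n = log₂(16.058) ≈ 4.0053 half-lives, so t½ = 89.3/4.0053 ≈ 22.296 minutes.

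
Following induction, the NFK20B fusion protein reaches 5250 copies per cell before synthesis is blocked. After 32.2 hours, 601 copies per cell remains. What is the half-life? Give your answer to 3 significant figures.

A/A₀ = 601/5250 ≈ 0.11448.
n = log₂(8.7354) ≈ 3.1269 half-lives elapsed in 32.2 hours.
t½ = 32.2/3.1269 ≈ 10.298 hours.

10.3 hours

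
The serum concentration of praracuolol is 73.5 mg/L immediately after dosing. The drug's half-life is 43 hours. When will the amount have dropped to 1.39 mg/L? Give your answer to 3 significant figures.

Fraction remaining = 1.39/73.5 ≈ 0.018912.
n = log₂(73.5/1.39) = ln(52.878)/ln 2 ≈ 5.7246 half-lives.
t = n × t½ = 5.7246 × 43 ≈ 246.16 hours.

246 hours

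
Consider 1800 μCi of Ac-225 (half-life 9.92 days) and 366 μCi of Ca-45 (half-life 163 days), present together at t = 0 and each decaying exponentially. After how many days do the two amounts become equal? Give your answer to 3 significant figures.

24.3 days

Set 1800·(1/2)^(t/9.92) = 366·(1/2)^(t/163).
Taking log₂: log₂(1800/366) = t·(1/9.92 − 1/163).
log₂(4.918) = 2.2981; 1/9.92 − 1/163 = 0.094671.
t = 2.2981 / 0.094671 ≈ 24.274 days.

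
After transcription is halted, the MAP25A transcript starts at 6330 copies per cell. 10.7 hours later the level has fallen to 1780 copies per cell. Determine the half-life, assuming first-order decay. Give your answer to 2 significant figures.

5.8 hours

A/A₀ = 1780/6330 ≈ 0.2812.
n = log₂(3.5562) ≈ 1.8303 half-lives elapsed in 10.7 hours.
t½ = 10.7/1.8303 ≈ 5.8459 hours.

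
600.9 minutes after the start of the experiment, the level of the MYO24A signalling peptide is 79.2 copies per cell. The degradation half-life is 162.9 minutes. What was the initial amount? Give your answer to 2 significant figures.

Number of half-lives elapsed: n = 600.9/162.9 ≈ 3.6888.
A₀ = A × 2^n = 79.2 × 2^3.6888 = 79.2 × 12.895 ≈ 1021.3 copies per cell.

1000 copies per cell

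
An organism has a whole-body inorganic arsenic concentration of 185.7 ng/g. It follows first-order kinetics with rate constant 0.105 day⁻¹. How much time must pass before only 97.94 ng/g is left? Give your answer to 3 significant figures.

6.09 days

t½ = ln 2 / k = 0.69315 / 0.105 ≈ 6.6014 days.
Fraction remaining = 97.94/185.7 ≈ 0.52741.
n = log₂(185.7/97.94) = ln(1.8961)/ln 2 ≈ 0.923 half-lives.
t = n × t½ = 0.923 × 6.6014 ≈ 6.0931 days.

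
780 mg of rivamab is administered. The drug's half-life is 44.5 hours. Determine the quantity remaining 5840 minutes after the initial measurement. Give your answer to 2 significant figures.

Convert the elapsed time: 5840 minutes = 97.3333 hours.
Number of half-lives: n = 97.3333/44.5 ≈ 2.1873.
Remaining = 780 × (1/2)^2.1873 = 780 × 0.21957 ≈ 171.26 mg.

170 mg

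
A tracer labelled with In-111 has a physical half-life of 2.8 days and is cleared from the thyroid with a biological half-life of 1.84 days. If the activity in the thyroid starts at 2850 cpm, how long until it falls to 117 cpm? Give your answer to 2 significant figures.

5.1 days

1/t_eff = 1/t_phys + 1/t_biol = 1/2.8 + 1/1.84 = 0.90062 per day.
t_eff = 2.8 × 1.84 / (2.8 + 1.84) ≈ 1.1103 days.
n = log₂(2850/117) ≈ 4.6064; t = 4.6064 × 1.1103 ≈ 5.1147 days.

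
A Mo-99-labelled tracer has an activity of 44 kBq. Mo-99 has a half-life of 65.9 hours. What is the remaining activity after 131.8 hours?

Elapsed time is 2 half-lives (131.8/65.9).
Each half-life halves the amount: 44 × (1/2)^2 = 44/4 = 11 kBq.

11 kBq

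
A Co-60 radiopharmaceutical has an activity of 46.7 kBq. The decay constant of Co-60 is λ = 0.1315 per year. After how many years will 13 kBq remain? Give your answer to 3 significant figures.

t½ = ln 2 / λ = 0.69315 / 0.1315 ≈ 5.2711 years.
Fraction remaining = 13/46.7 ≈ 0.27837.
n = log₂(46.7/13) = ln(3.5923)/ln 2 ≈ 1.8449 half-lives.
t = n × t½ = 1.8449 × 5.2711 ≈ 9.7247 years.

9.72 years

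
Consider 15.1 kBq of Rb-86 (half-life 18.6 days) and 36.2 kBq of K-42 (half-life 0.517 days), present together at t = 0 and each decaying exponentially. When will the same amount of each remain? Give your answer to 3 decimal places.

Set 15.1·(1/2)^(t/18.6) = 36.2·(1/2)^(t/0.517).
Taking log₂: log₂(15.1/36.2) = t·(1/18.6 − 1/0.517).
log₂(0.41713) = -1.2614; 1/18.6 − 1/0.517 = -1.8805.
t = -1.2614 / -1.8805 ≈ 0.67081 days.

0.671 days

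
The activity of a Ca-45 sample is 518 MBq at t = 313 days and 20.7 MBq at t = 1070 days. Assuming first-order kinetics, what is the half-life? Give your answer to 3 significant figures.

163 days

Over Δt = 1070 − 313 = 757 days, the level fell by a factor of 518/20.7 ≈ 25.024.
n = log₂(25.024) ≈ 4.6452 half-lives, so t½ = 757/4.6452 ≈ 162.96 days.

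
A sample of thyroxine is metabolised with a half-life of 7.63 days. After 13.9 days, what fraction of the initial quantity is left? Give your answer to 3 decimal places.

0.283

n = 13.9/7.63 ≈ 1.8218 half-lives.
Fraction remaining = (1/2)^1.8218 ≈ 0.28288.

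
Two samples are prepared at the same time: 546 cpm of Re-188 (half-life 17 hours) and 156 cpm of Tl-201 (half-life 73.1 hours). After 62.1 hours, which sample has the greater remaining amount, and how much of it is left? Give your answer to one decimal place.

Tl-201, 86.6 cpm

Re-188: 546 × (1/2)^3.6529 ≈ 43.406 cpm.
Tl-201: 156 × (1/2)^0.84952 ≈ 86.575 cpm.
Tl-201 has more remaining, at ≈ 86.575 cpm.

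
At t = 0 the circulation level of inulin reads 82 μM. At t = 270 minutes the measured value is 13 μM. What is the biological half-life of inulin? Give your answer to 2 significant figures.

100 minutes

A/A₀ = 13/82 ≈ 0.15854.
n = log₂(6.3077) ≈ 2.6571 half-lives elapsed in 270 minutes.
t½ = 270/2.6571 ≈ 101.61 minutes.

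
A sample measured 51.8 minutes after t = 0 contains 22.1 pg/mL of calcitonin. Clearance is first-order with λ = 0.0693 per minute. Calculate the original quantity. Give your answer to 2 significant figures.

800 pg/mL

t½ = ln 2 / λ = 0.69315 / 0.0693 ≈ 10.002 minutes.
Number of half-lives elapsed: n = 51.8/10.002 ≈ 5.1789.
A₀ = A × 2^n = 22.1 × 2^5.1789 = 22.1 × 36.225 ≈ 800.56 pg/mL.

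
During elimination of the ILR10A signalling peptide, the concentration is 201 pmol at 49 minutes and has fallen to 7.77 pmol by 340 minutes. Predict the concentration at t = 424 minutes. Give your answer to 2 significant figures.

3.0 pmol

Over Δt = 340 − 49 = 291 minutes, the level fell by a factor of 201/7.77 ≈ 25.869.
n = log₂(25.869) ≈ 4.6931 half-lives, so t½ = 291/4.6931 ≈ 62.005 minutes.
From t = 340 to t = 424: 7.77 × (1/2)^((424−340)/62.005) ≈ 3.0382 pmol.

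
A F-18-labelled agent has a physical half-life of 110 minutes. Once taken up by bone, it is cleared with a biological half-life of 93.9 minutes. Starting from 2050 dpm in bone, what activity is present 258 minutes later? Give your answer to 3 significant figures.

1/t_eff = 1/t_phys + 1/t_biol = 1/110 + 1/93.9 = 0.019741 per minute.
t_eff = 110 × 93.9 / (110 + 93.9) ≈ 50.657 minutes.
Remaining = 2050 × (1/2)^(258/50.657) = 2050 × (1/2)^5.0931 ≈ 60.061 dpm.

60.1 dpm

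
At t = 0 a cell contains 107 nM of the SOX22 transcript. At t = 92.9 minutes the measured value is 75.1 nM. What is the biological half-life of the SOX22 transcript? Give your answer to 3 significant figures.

A/A₀ = 75.1/107 ≈ 0.70187.
n = log₂(1.4248) ≈ 0.51073 half-lives elapsed in 92.9 minutes.
t½ = 92.9/0.51073 ≈ 181.9 minutes.

182 minutes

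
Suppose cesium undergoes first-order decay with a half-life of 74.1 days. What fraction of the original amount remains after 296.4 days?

0.0625

n = 296.4/74.1 ≈ 4 half-lives.
Fraction remaining = (1/2)^4 ≈ 0.0625.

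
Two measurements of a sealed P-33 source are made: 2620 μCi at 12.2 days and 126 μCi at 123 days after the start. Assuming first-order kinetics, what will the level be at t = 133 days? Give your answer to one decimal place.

Over Δt = 123 − 12.2 = 110.8 days, the level fell by a factor of 2620/126 ≈ 20.794.
n = log₂(20.794) ≈ 4.3781 half-lives, so t½ = 110.8/4.3781 ≈ 25.308 days.
From t = 123 to t = 133: 126 × (1/2)^((133−123)/25.308) ≈ 95.813 μCi.

95.8 μCi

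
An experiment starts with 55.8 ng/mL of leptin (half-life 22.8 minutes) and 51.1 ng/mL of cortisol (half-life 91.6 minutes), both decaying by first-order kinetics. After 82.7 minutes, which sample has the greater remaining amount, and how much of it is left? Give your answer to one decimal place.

leptin: 55.8 × (1/2)^3.6272 ≈ 4.5159 ng/mL.
cortisol: 51.1 × (1/2)^0.90284 ≈ 27.33 ng/mL.
Cortisol has more remaining, at ≈ 27.33 ng/mL.

cortisol, 27.3 ng/mL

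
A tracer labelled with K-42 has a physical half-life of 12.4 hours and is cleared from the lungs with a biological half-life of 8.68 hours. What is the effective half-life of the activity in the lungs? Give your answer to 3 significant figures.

5.11 hours

1/t_eff = 1/t_phys + 1/t_biol = 1/12.4 + 1/8.68 = 0.19585 per hour.
t_eff = 12.4 × 8.68 / (12.4 + 8.68) ≈ 5.1059 hours.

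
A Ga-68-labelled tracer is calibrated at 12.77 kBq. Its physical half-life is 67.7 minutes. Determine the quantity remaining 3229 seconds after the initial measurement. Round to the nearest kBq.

7 kBq

Convert the elapsed time: 3229 seconds = 53.8167 minutes.
Number of half-lives: n = 53.8167/67.7 ≈ 0.79493.
Remaining = 12.77 × (1/2)^0.79493 = 12.77 × 0.57637 ≈ 7.3603 kBq.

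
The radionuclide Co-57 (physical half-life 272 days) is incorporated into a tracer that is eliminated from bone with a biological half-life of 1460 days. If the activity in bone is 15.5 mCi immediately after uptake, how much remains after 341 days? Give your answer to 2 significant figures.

5.5 mCi

1/t_eff = 1/t_phys + 1/t_biol = 1/272 + 1/1460 = 0.0043614 per day.
t_eff = 272 × 1460 / (272 + 1460) ≈ 229.28 days.
Remaining = 15.5 × (1/2)^(341/229.28) = 15.5 × (1/2)^1.4872 ≈ 5.5288 mCi.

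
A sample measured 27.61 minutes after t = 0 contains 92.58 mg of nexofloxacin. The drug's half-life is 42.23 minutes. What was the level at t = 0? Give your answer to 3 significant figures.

146 mg

Number of half-lives elapsed: n = 27.61/42.23 ≈ 0.6538.
A₀ = A × 2^n = 92.58 × 2^0.6538 = 92.58 × 1.5733 ≈ 145.66 mg.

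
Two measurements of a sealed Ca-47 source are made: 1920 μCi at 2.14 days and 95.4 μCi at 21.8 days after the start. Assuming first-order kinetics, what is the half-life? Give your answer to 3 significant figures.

Over Δt = 21.8 − 2.14 = 19.66 days, the level fell by a factor of 1920/95.4 ≈ 20.126.
n = log₂(20.126) ≈ 4.331 half-lives, so t½ = 19.66/4.331 ≈ 4.5394 days.

4.54 days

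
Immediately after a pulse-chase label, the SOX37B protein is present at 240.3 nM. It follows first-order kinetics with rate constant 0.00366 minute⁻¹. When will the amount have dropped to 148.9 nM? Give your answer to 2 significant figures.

t½ = ln 2 / λ = 0.69315 / 0.00366 ≈ 189.38 minutes.
Fraction remaining = 148.9/240.3 ≈ 0.61964.
n = log₂(240.3/148.9) = ln(1.6138)/ln 2 ≈ 0.69049 half-lives.
t = n × t½ = 0.69049 × 189.38 ≈ 130.77 minutes.

130 minutes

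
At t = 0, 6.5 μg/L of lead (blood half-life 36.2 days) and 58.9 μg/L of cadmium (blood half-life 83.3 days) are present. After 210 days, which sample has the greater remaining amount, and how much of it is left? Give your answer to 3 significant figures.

lead: 6.5 × (1/2)^5.8011 ≈ 0.11658 μg/L.
cadmium: 58.9 × (1/2)^2.521 ≈ 10.262 μg/L.
Cadmium has more remaining, at ≈ 10.262 μg/L.

cadmium, 10.3 μg/L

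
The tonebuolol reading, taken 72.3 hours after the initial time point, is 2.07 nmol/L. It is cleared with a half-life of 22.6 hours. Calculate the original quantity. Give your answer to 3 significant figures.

19.0 nmol/L

Number of half-lives elapsed: n = 72.3/22.6 ≈ 3.1991.
A₀ = A × 2^n = 2.07 × 2^3.1991 = 2.07 × 9.184 ≈ 19.011 nmol/L.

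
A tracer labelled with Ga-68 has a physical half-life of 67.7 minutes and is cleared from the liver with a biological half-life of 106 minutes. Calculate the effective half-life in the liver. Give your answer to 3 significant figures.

1/t_eff = 1/t_phys + 1/t_biol = 1/67.7 + 1/106 = 0.024205 per minute.
t_eff = 67.7 × 106 / (67.7 + 106) ≈ 41.314 minutes.

41.3 minutes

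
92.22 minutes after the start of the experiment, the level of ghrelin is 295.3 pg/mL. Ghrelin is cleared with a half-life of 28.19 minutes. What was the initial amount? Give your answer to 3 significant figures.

2850 pg/mL

Number of half-lives elapsed: n = 92.22/28.19 ≈ 3.2714.
A₀ = A × 2^n = 295.3 × 2^3.2714 = 295.3 × 9.6556 ≈ 2851.3 pg/mL.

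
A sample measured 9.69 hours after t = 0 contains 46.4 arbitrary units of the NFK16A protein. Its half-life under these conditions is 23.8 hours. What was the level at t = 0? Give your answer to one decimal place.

61.5 arbitrary units

Number of half-lives elapsed: n = 9.69/23.8 ≈ 0.40714.
A₀ = A × 2^n = 46.4 × 2^0.40714 = 46.4 × 1.3261 ≈ 61.529 arbitrary units.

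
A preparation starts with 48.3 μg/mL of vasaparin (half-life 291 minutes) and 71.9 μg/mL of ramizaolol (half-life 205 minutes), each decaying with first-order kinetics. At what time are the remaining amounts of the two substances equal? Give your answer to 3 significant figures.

Set 48.3·(1/2)^(t/291) = 71.9·(1/2)^(t/205).
Taking log₂: log₂(48.3/71.9) = t·(1/291 − 1/205).
log₂(0.67177) = -0.57397; 1/291 − 1/205 = -0.0014416.
t = -0.57397 / -0.0014416 ≈ 398.14 minutes.

398 minutes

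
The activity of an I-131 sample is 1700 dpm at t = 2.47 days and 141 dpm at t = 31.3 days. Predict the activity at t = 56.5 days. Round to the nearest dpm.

16 dpm

Over Δt = 31.3 − 2.47 = 28.83 days, the level fell by a factor of 1700/141 ≈ 12.057.
n = log₂(12.057) ≈ 3.5918 half-lives, so t½ = 28.83/3.5918 ≈ 8.0267 days.
From t = 31.3 to t = 56.5: 141 × (1/2)^((56.5−31.3)/8.0267) ≈ 16 dpm.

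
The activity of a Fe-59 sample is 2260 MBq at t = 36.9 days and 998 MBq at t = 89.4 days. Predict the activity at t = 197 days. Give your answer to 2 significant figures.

Over Δt = 89.4 − 36.9 = 52.5 days, the level fell by a factor of 2260/998 ≈ 2.2645.
n = log₂(2.2645) ≈ 1.1792 half-lives, so t½ = 52.5/1.1792 ≈ 44.521 days.
From t = 89.4 to t = 197: 998 × (1/2)^((197−89.4)/44.521) ≈ 186.89 MBq.

190 MBq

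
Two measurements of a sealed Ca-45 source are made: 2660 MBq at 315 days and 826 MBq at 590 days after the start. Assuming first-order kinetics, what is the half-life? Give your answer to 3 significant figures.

Over Δt = 590 − 315 = 275 days, the level fell by a factor of 2660/826 ≈ 3.2203.
n = log₂(3.2203) ≈ 1.6872 half-lives, so t½ = 275/1.6872 ≈ 162.99 days.

163 days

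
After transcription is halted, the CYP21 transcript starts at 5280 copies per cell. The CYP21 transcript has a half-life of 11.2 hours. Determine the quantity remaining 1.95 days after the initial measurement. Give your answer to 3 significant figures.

292 copies per cell

Convert the elapsed time: 1.95 days = 46.8 hours.
Number of half-lives: n = 46.8/11.2 ≈ 4.1786.
Remaining = 5280 × (1/2)^4.1786 = 5280 × 0.055224 ≈ 291.58 copies per cell.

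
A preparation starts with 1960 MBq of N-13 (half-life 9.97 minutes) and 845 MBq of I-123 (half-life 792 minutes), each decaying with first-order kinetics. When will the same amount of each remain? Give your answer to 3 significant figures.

Set 1960·(1/2)^(t/9.97) = 845·(1/2)^(t/792).
Taking log₂: log₂(1960/845) = t·(1/9.97 − 1/792).
log₂(2.3195) = 1.2138; 1/9.97 − 1/792 = 0.099038.
t = 1.2138 / 0.099038 ≈ 12.256 minutes.

12.3 minutes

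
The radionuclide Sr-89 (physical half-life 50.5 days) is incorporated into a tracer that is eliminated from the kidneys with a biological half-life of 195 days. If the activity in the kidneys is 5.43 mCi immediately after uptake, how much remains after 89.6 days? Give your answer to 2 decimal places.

1.15 mCi

1/t_eff = 1/t_phys + 1/t_biol = 1/50.5 + 1/195 = 0.02493 per day.
t_eff = 50.5 × 195 / (50.5 + 195) ≈ 40.112 days.
Remaining = 5.43 × (1/2)^(89.6/40.112) = 5.43 × (1/2)^2.2337 ≈ 1.1545 mCi.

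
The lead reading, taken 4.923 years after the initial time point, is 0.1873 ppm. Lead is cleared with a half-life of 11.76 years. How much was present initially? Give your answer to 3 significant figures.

Number of half-lives elapsed: n = 4.923/11.76 ≈ 0.41862.
A₀ = A × 2^n = 0.1873 × 2^0.41862 = 0.1873 × 1.3367 ≈ 0.25035 ppm.

0.250 ppm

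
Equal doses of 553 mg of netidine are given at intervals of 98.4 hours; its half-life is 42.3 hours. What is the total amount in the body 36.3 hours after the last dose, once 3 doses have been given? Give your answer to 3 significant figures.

The 3 doses were given 233.1, 134.7, 36.3 hours ago.
Total = 553·(1/2)^(233.1/42.3) + 553·(1/2)^(134.7/42.3) + 553·(1/2)^(36.3/42.3)
      = 12.13 + 60.831 + 305.07 ≈ 378.03 mg.

378 mg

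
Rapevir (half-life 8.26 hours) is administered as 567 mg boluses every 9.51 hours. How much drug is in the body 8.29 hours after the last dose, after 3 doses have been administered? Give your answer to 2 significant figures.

The 3 doses were given 27.31, 17.8, 8.29 hours ago.
Total = 567·(1/2)^(27.31/8.26) + 567·(1/2)^(17.8/8.26) + 567·(1/2)^(8.29/8.26)
      = 57.318 + 127.31 + 282.79 ≈ 467.42 mg.

470 mg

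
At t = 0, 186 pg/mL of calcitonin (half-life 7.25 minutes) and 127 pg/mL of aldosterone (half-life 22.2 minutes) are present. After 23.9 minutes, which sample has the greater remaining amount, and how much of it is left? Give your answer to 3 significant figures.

calcitonin: 186 × (1/2)^3.2966 ≈ 18.93 pg/mL.
aldosterone: 127 × (1/2)^1.0766 ≈ 60.217 pg/mL.
Aldosterone has more remaining, at ≈ 60.217 pg/mL.

aldosterone, 60.2 pg/mL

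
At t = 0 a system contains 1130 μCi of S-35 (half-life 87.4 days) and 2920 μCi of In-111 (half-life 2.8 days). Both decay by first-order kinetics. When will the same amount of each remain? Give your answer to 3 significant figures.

3.96 days

Set 1130·(1/2)^(t/87.4) = 2920·(1/2)^(t/2.8).
Taking log₂: log₂(1130/2920) = t·(1/87.4 − 1/2.8).
log₂(0.38699) = -1.3696; 1/87.4 − 1/2.8 = -0.3457.
t = -1.3696 / -0.3457 ≈ 3.9619 days.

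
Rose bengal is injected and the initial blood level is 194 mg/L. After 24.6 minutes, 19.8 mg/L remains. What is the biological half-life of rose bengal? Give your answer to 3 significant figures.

A/A₀ = 19.8/194 ≈ 0.10206.
n = log₂(9.798) ≈ 3.2925 half-lives elapsed in 24.6 minutes.
t½ = 24.6/3.2925 ≈ 7.4716 minutes.

7.47 minutes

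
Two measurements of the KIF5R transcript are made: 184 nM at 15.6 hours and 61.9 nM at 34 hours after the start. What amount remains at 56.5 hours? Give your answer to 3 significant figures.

Over Δt = 34 − 15.6 = 18.4 hours, the level fell by a factor of 184/61.9 ≈ 2.9725.
n = log₂(2.9725) ≈ 1.5717 half-lives, so t½ = 18.4/1.5717 ≈ 11.707 hours.
From t = 34 to t = 56.5: 61.9 × (1/2)^((56.5−34)/11.707) ≈ 16.336 nM.

16.3 nM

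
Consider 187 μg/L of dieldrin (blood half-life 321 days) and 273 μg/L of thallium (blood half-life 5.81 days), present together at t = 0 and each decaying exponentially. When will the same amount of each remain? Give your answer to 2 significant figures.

Set 187·(1/2)^(t/321) = 273·(1/2)^(t/5.81).
Taking log₂: log₂(187/273) = t·(1/321 − 1/5.81).
log₂(0.68498) = -0.54586; 1/321 − 1/5.81 = -0.169.
t = -0.54586 / -0.169 ≈ 3.2299 days.

3.2 days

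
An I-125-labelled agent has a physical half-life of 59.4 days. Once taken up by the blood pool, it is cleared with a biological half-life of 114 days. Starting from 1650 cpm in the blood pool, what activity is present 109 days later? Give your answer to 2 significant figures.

240 cpm

1/t_eff = 1/t_phys + 1/t_biol = 1/59.4 + 1/114 = 0.025607 per day.
t_eff = 59.4 × 114 / (59.4 + 114) ≈ 39.052 days.
Remaining = 1650 × (1/2)^(109/39.052) = 1650 × (1/2)^2.7912 ≈ 238.38 cpm.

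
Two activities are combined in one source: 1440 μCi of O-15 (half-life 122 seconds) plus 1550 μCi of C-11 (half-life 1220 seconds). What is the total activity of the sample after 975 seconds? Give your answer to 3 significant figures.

O-15: 1440 × (1/2)^(975/122) = 1440 × (1/2)^7.9918 ≈ 5.657 μCi.
C-11: 1550 × (1/2)^(975/1220) = 1550 × (1/2)^0.79918 ≈ 890.75 μCi.
Total = 5.657 + 890.75 ≈ 896.4 μCi.

896 μCi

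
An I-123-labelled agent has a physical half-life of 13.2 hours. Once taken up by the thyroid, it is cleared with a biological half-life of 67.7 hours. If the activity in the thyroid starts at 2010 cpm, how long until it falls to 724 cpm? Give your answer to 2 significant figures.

16 hours

1/t_eff = 1/t_phys + 1/t_biol = 1/13.2 + 1/67.7 = 0.090529 per hour.
t_eff = 13.2 × 67.7 / (13.2 + 67.7) ≈ 11.046 hours.
n = log₂(2010/724) ≈ 1.4731; t = 1.4731 × 11.046 ≈ 16.273 hours.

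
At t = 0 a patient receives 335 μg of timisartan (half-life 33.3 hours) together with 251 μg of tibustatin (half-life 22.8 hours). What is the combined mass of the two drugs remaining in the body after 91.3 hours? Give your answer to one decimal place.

timisartan: 335 × (1/2)^(91.3/33.3) = 335 × (1/2)^2.7417 ≈ 50.084 μg.
tibustatin: 251 × (1/2)^(91.3/22.8) = 251 × (1/2)^4.0044 ≈ 15.64 μg.
Total = 50.084 + 15.64 ≈ 65.724 μg.

65.7 μg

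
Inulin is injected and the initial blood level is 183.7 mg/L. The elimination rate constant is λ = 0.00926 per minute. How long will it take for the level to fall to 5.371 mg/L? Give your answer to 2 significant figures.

380 minutes

t½ = ln 2 / λ = 0.69315 / 0.00926 ≈ 74.854 minutes.
Fraction remaining = 5.371/183.7 ≈ 0.029238.
n = log₂(183.7/5.371) = ln(34.202)/ln 2 ≈ 5.096 half-lives.
t = n × t½ = 5.096 × 74.854 ≈ 381.46 minutes.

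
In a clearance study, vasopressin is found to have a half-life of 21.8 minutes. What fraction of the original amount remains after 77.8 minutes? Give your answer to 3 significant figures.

0.0843

n = 77.8/21.8 ≈ 3.5688 half-lives.
Fraction remaining = (1/2)^3.5688 ≈ 0.084272.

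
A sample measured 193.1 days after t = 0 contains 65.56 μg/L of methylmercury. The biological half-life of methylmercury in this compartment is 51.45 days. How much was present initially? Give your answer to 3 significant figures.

884 μg/L

Number of half-lives elapsed: n = 193.1/51.45 ≈ 3.7532.
A₀ = A × 2^n = 65.56 × 2^3.7532 = 65.56 × 13.484 ≈ 884 μg/L.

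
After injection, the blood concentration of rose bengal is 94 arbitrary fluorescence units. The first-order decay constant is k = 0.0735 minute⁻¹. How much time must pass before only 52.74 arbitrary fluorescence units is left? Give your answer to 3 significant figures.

t½ = ln 2 / k = 0.69315 / 0.0735 ≈ 9.4306 minutes.
Fraction remaining = 52.74/94 ≈ 0.56106.
n = log₂(94/52.74) = ln(1.7823)/ln 2 ≈ 0.83376 half-lives.
t = n × t½ = 0.83376 × 9.4306 ≈ 7.8629 minutes.

7.86 minutes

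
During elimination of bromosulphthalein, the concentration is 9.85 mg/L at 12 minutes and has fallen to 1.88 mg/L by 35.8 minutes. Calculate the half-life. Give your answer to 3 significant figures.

9.96 minutes

Over Δt = 35.8 − 12 = 23.8 minutes, the level fell by a factor of 9.85/1.88 ≈ 5.2394.
n = log₂(5.2394) ≈ 2.3894 half-lives, so t½ = 23.8/2.3894 ≈ 9.9607 minutes.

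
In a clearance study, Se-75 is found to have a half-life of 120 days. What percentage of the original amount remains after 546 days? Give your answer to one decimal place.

4.3%

n = 546/120 ≈ 4.55 half-lives.
Fraction remaining = (1/2)^4.55 ≈ 0.042689, i.e. 4.2689%.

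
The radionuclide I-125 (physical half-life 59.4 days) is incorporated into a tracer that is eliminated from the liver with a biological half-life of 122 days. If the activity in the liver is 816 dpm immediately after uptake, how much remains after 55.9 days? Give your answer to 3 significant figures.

1/t_eff = 1/t_phys + 1/t_biol = 1/59.4 + 1/122 = 0.025032 per day.
t_eff = 59.4 × 122 / (59.4 + 122) ≈ 39.949 days.
Remaining = 816 × (1/2)^(55.9/39.949) = 816 × (1/2)^1.3993 ≈ 309.36 dpm.

309 dpm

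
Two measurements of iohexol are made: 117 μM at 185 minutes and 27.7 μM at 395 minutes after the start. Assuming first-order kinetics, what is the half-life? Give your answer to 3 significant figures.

Over Δt = 395 − 185 = 210 minutes, the level fell by a factor of 117/27.7 ≈ 4.2238.
n = log₂(4.2238) ≈ 2.0786 half-lives, so t½ = 210/2.0786 ≈ 101.03 minutes.

101 minutes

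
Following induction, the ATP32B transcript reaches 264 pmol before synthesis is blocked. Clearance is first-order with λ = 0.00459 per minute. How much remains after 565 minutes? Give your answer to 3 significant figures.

19.7 pmol

t½ = ln 2 / λ = 0.69315 / 0.00459 ≈ 151.01 minutes.
Number of half-lives: n = 565/151.01 ≈ 3.7414.
Remaining = 264 × (1/2)^3.7414 = 264 × 0.074769 ≈ 19.739 pmol.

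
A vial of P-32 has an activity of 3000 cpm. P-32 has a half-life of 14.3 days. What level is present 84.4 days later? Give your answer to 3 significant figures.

50.2 cpm

Number of half-lives: n = 84.4/14.3 ≈ 5.9021.
Remaining = 3000 × (1/2)^5.9021 = 3000 × 0.016722 ≈ 50.166 cpm.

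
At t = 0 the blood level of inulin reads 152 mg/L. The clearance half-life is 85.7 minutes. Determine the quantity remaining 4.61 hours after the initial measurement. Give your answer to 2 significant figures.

16 mg/L

Convert the elapsed time: 4.61 hours = 276.6 minutes.
Number of half-lives: n = 276.6/85.7 ≈ 3.2275.
Remaining = 152 × (1/2)^3.2275 = 152 × 0.10676 ≈ 16.228 mg/L.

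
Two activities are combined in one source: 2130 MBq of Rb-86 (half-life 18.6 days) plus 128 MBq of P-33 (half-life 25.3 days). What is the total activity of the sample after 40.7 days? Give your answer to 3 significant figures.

Rb-86: 2130 × (1/2)^(40.7/18.6) = 2130 × (1/2)^2.1882 ≈ 467.38 MBq.
P-33: 128 × (1/2)^(40.7/25.3) = 128 × (1/2)^1.6087 ≈ 41.971 MBq.
Total = 467.38 + 41.971 ≈ 509.35 MBq.

509 MBq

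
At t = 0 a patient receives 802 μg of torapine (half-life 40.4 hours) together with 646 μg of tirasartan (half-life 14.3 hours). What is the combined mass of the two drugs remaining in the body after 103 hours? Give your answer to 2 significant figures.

140 μg

torapine: 802 × (1/2)^(103/40.4) = 802 × (1/2)^2.5495 ≈ 136.99 μg.
tirasartan: 646 × (1/2)^(103/14.3) = 646 × (1/2)^7.2028 ≈ 4.385 μg.
Total = 136.99 + 4.385 ≈ 141.38 μg.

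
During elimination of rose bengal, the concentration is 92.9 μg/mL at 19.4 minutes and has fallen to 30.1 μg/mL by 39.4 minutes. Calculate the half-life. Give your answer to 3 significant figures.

Over Δt = 39.4 − 19.4 = 20 minutes, the level fell by a factor of 92.9/30.1 ≈ 3.0864.
n = log₂(3.0864) ≈ 1.6259 half-lives, so t½ = 20/1.6259 ≈ 12.301 minutes.

12.3 minutes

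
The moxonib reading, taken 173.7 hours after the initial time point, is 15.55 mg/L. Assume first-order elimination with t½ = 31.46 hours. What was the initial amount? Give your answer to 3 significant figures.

Number of half-lives elapsed: n = 173.7/31.46 ≈ 5.5213.
A₀ = A × 2^n = 15.55 × 2^5.5213 = 15.55 × 45.928 ≈ 714.18 mg/L.

714 mg/L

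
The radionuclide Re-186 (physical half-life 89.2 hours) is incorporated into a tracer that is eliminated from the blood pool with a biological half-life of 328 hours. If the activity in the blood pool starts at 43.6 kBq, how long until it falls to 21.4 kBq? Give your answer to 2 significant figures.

1/t_eff = 1/t_phys + 1/t_biol = 1/89.2 + 1/328 = 0.01426 per hour.
t_eff = 89.2 × 328 / (89.2 + 328) ≈ 70.128 hours.
n = log₂(43.6/21.4) ≈ 1.0267; t = 1.0267 × 70.128 ≈ 72.002 hours.

72 hours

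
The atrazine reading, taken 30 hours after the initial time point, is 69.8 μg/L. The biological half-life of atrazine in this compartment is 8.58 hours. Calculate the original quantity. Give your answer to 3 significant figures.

788 μg/L

Number of half-lives elapsed: n = 30/8.58 ≈ 3.4965.
A₀ = A × 2^n = 69.8 × 2^3.4965 = 69.8 × 11.286 ≈ 787.79 μg/L.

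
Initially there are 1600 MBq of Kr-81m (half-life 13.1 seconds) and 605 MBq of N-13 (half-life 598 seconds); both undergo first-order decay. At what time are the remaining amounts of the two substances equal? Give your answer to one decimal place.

Set 1600·(1/2)^(t/13.1) = 605·(1/2)^(t/598).
Taking log₂: log₂(1600/605) = t·(1/13.1 − 1/598).
log₂(2.6446) = 1.4031; 1/13.1 − 1/598 = 0.074664.
t = 1.4031 / 0.074664 ≈ 18.792 seconds.

18.8 seconds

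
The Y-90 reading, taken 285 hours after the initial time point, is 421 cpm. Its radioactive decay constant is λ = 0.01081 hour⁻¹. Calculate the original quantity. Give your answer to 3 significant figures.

9170 cpm

t½ = ln 2 / λ = 0.69315 / 0.01081 ≈ 64.121 hours.
Number of half-lives elapsed: n = 285/64.121 ≈ 4.4447.
A₀ = A × 2^n = 421 × 2^4.4447 = 421 × 21.777 ≈ 9168.1 cpm.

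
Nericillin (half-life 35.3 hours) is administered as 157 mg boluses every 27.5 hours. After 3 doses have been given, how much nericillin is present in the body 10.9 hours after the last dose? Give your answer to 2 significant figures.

240 mg

The 3 doses were given 65.9, 38.4, 10.9 hours ago.
Total = 157·(1/2)^(65.9/35.3) + 157·(1/2)^(38.4/35.3) + 157·(1/2)^(10.9/35.3)
      = 43.045 + 73.864 + 126.75 ≈ 243.66 mg.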